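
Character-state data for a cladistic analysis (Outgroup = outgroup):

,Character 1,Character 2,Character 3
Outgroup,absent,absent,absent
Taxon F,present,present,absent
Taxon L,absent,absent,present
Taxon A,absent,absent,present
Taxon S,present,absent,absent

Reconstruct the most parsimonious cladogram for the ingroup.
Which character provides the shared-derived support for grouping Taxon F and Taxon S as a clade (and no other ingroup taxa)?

Character 1

The outgroup has state 'absent' for every character, so 'present' is the derived state throughout.
Character 1 (derived state 'present') is shared by Taxon F and Taxon S — a synapomorphy uniting that clade.
Character 2: derived state 'present' in Taxon F only — an autapomorphy, so it tells us nothing about relationships among taxa.
Only Taxon A and Taxon L show the derived state 'present' for Character 3, supporting them as a clade.
Most parsimonious ingroup topology: ((Taxon F,Taxon S),(Taxon L,Taxon A)).
The clade {Taxon F, Taxon S} is supported by Character 1: its derived state 'present' occurs in exactly those taxa and in no other taxon (including the outgroup).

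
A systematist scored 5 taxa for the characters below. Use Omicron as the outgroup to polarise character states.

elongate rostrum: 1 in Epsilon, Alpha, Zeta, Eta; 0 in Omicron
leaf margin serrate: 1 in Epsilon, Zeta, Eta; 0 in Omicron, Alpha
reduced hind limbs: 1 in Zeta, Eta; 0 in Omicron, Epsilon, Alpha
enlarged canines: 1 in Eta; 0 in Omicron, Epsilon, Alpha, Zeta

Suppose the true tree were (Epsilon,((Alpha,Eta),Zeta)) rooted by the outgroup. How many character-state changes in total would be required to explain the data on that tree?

Map each character onto (Epsilon,((Alpha,Eta),Zeta)) (rooted by Omicron) and count the minimum state changes it requires (Fitch parsimony):
elongate rostrum: 1; leaf margin serrate: 2; reduced hind limbs: 2; enlarged canines: 1.
Total tree length = 6.

6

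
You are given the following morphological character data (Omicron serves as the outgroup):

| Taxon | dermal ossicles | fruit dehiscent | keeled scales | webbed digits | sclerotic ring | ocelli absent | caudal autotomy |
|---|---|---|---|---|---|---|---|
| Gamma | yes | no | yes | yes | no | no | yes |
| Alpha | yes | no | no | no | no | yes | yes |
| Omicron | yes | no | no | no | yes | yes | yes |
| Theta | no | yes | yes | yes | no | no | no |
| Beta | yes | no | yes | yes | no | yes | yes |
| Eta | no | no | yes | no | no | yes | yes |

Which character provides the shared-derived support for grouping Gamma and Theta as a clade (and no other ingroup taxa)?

ocelli absent

Character polarity is set by the outgroup: the derived state is whichever differs from the outgroup's state, so for dermal ossicles, sclerotic ring, ocelli absent, caudal autotomy the derived state is 'no', and for the remaining characters it is 'yes'.
dermal ossicles groups Eta and Theta, which is incompatible with the clades supported by the remaining characters; treating it as convergent (homoplasy) costs fewer steps than any alternative tree.
fruit dehiscent (derived state 'yes') is unique to Theta (autapomorphy; uninformative for grouping).
keeled scales: derived state 'yes' in Beta, Eta, Gamma, and Theta only — synapomorphy for {Beta, Eta, Gamma, Theta}.
Only Beta, Gamma, and Theta show the derived state 'yes' for webbed digits, supporting them as a clade.
All ingroup taxa share the derived state 'no' for sclerotic ring; it defines the ingroup but does not resolve relationships within it.
Only Gamma and Theta show the derived state 'no' for ocelli absent, supporting them as a clade.
caudal autotomy: derived state 'no' in Theta only — an autapomorphy, so it tells us nothing about relationships among taxa.
Most parsimonious ingroup topology: ((((Gamma,Theta),Beta),Eta),Alpha).
The clade {Gamma, Theta} is supported by ocelli absent: its derived state 'no' occurs in exactly those taxa and in no other taxon (including the outgroup).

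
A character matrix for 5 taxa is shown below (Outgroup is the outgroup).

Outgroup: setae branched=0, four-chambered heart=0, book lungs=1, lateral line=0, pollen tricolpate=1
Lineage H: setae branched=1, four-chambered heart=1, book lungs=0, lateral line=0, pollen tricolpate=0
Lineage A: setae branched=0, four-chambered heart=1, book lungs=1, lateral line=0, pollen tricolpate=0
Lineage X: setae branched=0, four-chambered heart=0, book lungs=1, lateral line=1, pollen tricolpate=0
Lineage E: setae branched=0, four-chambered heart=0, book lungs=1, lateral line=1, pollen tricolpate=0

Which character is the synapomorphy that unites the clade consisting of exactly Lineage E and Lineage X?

lateral line

Character polarity is set by the outgroup: the derived state is whichever differs from the outgroup's state, so for book lungs, pollen tricolpate the derived state is '0', and for the remaining characters it is '1'.
setae branched (derived state '1') is unique to Lineage H (autapomorphy; uninformative for grouping).
four-chambered heart: derived state '1' in Lineage A and Lineage H only — synapomorphy for {Lineage A, Lineage H}.
book lungs (derived state '0') is unique to Lineage H (autapomorphy; uninformative for grouping).
lateral line: derived state '1' in Lineage E and Lineage X only — synapomorphy for {Lineage E, Lineage X}.
pollen tricolpate (derived state '0') is shared by all ingroup taxa — unites the whole ingroup.
Most parsimonious ingroup topology: ((Lineage H,Lineage A),(Lineage X,Lineage E)).
The clade {Lineage E, Lineage X} is supported by lateral line: its derived state '1' occurs in exactly those taxa and in no other taxon (including the outgroup).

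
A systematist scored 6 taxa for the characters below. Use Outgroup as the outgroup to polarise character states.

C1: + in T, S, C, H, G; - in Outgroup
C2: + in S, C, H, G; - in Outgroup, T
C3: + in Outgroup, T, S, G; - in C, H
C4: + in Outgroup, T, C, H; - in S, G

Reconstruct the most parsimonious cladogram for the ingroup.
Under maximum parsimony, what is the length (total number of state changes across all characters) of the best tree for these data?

Character polarity is set by the outgroup: the derived state is whichever differs from the outgroup's state, so for C3, C4 the derived state is '-', and for the remaining characters it is '+'.
C1 (derived state '+') is shared by all ingroup taxa — unites the whole ingroup.
C2: derived state '+' in C, G, H, and S only — synapomorphy for {C, G, H, S}.
C3 (derived state '-') is shared by C and H — a synapomorphy uniting that clade.
C4 (derived state '-') is shared by G and S — a synapomorphy uniting that clade.
Most parsimonious ingroup topology: (T,((S,G),(C,H))).
Changes per character on this tree: C1: 1; C2: 1; C3: 1; C4: 1.
Total = 4.

4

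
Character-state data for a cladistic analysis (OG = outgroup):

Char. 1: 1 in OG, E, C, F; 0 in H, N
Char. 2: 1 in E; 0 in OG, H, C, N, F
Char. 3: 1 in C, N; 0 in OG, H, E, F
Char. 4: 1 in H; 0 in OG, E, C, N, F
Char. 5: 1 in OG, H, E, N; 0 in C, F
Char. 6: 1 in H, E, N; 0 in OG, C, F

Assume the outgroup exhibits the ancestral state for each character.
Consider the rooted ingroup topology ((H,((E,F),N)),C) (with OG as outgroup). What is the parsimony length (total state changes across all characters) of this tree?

10

Map each character onto ((H,((E,F),N)),C) (rooted by OG) and count the minimum state changes it requires (Fitch parsimony):
Char. 1: 2; Char. 2: 1; Char. 3: 2; Char. 4: 1; Char. 5: 2; Char. 6: 2.
Total tree length = 10.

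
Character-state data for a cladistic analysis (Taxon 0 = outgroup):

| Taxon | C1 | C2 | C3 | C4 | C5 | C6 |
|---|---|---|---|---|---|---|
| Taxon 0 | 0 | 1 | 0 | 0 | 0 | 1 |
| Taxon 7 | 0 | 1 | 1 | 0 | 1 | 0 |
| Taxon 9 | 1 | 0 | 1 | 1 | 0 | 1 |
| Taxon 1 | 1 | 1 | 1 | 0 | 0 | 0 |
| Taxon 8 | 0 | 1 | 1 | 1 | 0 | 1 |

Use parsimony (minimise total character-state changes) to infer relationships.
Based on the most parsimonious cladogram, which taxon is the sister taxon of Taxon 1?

Character polarity is set by the outgroup: the derived state is whichever differs from the outgroup's state, so for C2, C6 the derived state is '0', and for the remaining characters it is '1'.
C1 (state '1') occurs in Taxon 1 and Taxon 9 but conflicts with the nesting implied by the other characters — most parsimoniously interpreted as homoplasy.
C2 (derived state '0') is unique to Taxon 9 (autapomorphy; uninformative for grouping).
All ingroup taxa share the derived state '1' for C3; it defines the ingroup but does not resolve relationships within it.
Only Taxon 8 and Taxon 9 show the derived state '1' for C4, supporting them as a clade.
C5: derived state '1' in Taxon 7 only — an autapomorphy, so it tells us nothing about relationships among taxa.
C6 (derived state '0') is shared by Taxon 1 and Taxon 7 — a synapomorphy uniting that clade.
Most parsimonious ingroup topology: ((Taxon 7,Taxon 1),(Taxon 8,Taxon 9)).
Taxon 1 and Taxon 7 form a cherry on this tree, so they are sister taxa.

Taxon 7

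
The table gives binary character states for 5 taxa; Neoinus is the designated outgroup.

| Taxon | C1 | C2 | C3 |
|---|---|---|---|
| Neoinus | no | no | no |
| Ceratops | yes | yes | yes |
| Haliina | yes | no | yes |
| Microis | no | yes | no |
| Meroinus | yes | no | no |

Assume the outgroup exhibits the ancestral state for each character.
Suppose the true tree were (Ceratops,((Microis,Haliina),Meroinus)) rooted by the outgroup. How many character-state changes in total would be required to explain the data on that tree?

Map each character onto (Ceratops,((Microis,Haliina),Meroinus)) (rooted by Neoinus) and count the minimum state changes it requires (Fitch parsimony):
C1: 2; C2: 2; C3: 2.
Total tree length = 6.

6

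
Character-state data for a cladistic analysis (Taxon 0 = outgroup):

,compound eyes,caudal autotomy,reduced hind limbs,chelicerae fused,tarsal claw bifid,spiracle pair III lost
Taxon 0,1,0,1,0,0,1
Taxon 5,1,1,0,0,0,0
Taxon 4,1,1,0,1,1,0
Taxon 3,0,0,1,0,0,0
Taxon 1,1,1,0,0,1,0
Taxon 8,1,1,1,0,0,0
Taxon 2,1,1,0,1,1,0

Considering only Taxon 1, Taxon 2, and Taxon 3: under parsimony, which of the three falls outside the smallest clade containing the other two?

Taxon 3

Character polarity is set by the outgroup: the derived state is whichever differs from the outgroup's state, so for compound eyes, reduced hind limbs, spiracle pair III lost the derived state is '0', and for the remaining characters it is '1'.
compound eyes (derived state '0') is unique to Taxon 3 (autapomorphy; uninformative for grouping).
caudal autotomy (derived state '1') is shared by Taxon 1, Taxon 2, Taxon 4, Taxon 5, and Taxon 8 — a synapomorphy uniting that clade.
reduced hind limbs (derived state '0') is shared by Taxon 1, Taxon 2, Taxon 4, and Taxon 5 — a synapomorphy uniting that clade.
Only Taxon 2 and Taxon 4 show the derived state '1' for chelicerae fused, supporting them as a clade.
Only Taxon 1, Taxon 2, and Taxon 4 show the derived state '1' for tarsal claw bifid, supporting them as a clade.
All ingroup taxa share the derived state '0' for spiracle pair III lost; it defines the ingroup but does not resolve relationships within it.
Most parsimonious ingroup topology: (((Taxon 5,((Taxon 4,Taxon 2),Taxon 1)),Taxon 8),Taxon 3).
Taxon 2 and Taxon 1 share a more recent common ancestor with each other than either does with Taxon 3, so Taxon 3 is the least closely related of the three.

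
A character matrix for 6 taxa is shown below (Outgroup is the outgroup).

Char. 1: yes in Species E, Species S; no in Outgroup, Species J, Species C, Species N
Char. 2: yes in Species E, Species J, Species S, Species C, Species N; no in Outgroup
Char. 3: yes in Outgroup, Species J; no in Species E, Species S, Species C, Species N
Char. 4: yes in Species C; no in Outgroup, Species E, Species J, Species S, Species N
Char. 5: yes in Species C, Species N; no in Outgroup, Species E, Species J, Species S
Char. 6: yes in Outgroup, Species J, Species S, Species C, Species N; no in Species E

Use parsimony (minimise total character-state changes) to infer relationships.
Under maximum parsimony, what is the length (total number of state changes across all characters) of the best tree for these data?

Character polarity is set by the outgroup: the derived state is whichever differs from the outgroup's state, so for Char. 3, Char. 6 the derived state is 'no', and for the remaining characters it is 'yes'.
Char. 1: derived state 'yes' in Species E and Species S only — synapomorphy for {Species E, Species S}.
All ingroup taxa share the derived state 'yes' for Char. 2; it defines the ingroup but does not resolve relationships within it.
Char. 3: derived state 'no' in Species C, Species E, Species N, and Species S only — synapomorphy for {Species C, Species E, Species N, Species S}.
Char. 4: derived state 'yes' in Species C only — an autapomorphy, so it tells us nothing about relationships among taxa.
Char. 5: derived state 'yes' in Species C and Species N only — synapomorphy for {Species C, Species N}.
Char. 6: derived state 'no' in Species E only — an autapomorphy, so it tells us nothing about relationships among taxa.
Most parsimonious ingroup topology: (((Species E,Species S),(Species C,Species N)),Species J).
Changes per character on this tree: Char. 1: 1; Char. 2: 1; Char. 3: 1; Char. 4: 1; Char. 5: 1; Char. 6: 1.
Total = 6.

6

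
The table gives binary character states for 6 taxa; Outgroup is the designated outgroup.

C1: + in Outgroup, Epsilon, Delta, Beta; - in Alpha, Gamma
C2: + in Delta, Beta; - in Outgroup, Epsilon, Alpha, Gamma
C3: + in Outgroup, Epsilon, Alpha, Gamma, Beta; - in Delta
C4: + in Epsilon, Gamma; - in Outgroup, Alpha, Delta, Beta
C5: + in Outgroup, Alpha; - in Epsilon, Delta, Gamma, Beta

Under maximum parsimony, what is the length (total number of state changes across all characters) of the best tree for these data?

6

Character polarity is set by the outgroup: the derived state is whichever differs from the outgroup's state, so for C1, C3, C5 the derived state is '-', and for the remaining characters it is '+'.
C1 groups Alpha and Gamma, which is incompatible with the clades supported by the remaining characters; treating it as convergent (homoplasy) costs fewer steps than any alternative tree.
C2 (derived state '+') is shared by Beta and Delta — a synapomorphy uniting that clade.
C3 (derived state '-') is unique to Delta (autapomorphy; uninformative for grouping).
Only Epsilon and Gamma show the derived state '+' for C4, supporting them as a clade.
C5: derived state '-' in Beta, Delta, Epsilon, and Gamma only — synapomorphy for {Beta, Delta, Epsilon, Gamma}.
Most parsimonious ingroup topology: (((Epsilon,Gamma),(Delta,Beta)),Alpha).
Changes per character on this tree: C1: 2; C2: 1; C3: 1; C4: 1; C5: 1.
Total = 6.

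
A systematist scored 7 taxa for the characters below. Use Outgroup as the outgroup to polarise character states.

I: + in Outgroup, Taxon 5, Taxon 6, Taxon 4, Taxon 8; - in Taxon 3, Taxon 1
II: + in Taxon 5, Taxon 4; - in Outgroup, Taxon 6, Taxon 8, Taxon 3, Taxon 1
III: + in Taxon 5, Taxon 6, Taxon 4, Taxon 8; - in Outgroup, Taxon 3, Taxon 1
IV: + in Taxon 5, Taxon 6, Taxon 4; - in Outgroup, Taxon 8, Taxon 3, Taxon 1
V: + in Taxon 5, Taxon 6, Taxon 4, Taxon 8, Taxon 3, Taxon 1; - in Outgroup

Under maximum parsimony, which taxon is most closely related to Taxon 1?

Character polarity is set by the outgroup: the derived state is whichever differs from the outgroup's state, so for I the derived state is '-', and for the remaining characters it is '+'.
I: derived state '-' in Taxon 1 and Taxon 3 only — synapomorphy for {Taxon 1, Taxon 3}.
II (derived state '+') is shared by Taxon 4 and Taxon 5 — a synapomorphy uniting that clade.
Only Taxon 4, Taxon 5, Taxon 6, and Taxon 8 show the derived state '+' for III, supporting them as a clade.
IV (derived state '+') is shared by Taxon 4, Taxon 5, and Taxon 6 — a synapomorphy uniting that clade.
V (derived state '+') is shared by all ingroup taxa — unites the whole ingroup.
Most parsimonious ingroup topology: ((((Taxon 5,Taxon 4),Taxon 6),Taxon 8),(Taxon 3,Taxon 1)).
Taxon 1 and Taxon 3 form a cherry on this tree, so they are sister taxa.

Taxon 3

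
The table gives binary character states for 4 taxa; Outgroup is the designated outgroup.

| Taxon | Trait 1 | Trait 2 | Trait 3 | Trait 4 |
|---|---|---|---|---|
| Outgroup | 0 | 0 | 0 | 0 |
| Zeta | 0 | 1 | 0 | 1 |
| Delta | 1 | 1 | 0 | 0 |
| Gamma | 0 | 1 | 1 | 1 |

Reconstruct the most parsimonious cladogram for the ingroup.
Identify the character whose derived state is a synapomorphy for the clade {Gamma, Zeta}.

Trait 4

The outgroup has state '0' for every character, so '1' is the derived state throughout.
Trait 1: derived state '1' in Delta only — an autapomorphy, so it tells us nothing about relationships among taxa.
All ingroup taxa share the derived state '1' for Trait 2; it defines the ingroup but does not resolve relationships within it.
Trait 3: derived state '1' in Gamma only — an autapomorphy, so it tells us nothing about relationships among taxa.
Trait 4 (derived state '1') is shared by Gamma and Zeta — a synapomorphy uniting that clade.
Most parsimonious ingroup topology: ((Zeta,Gamma),Delta).
The clade {Gamma, Zeta} is supported by Trait 4: its derived state '1' occurs in exactly those taxa and in no other taxon (including the outgroup).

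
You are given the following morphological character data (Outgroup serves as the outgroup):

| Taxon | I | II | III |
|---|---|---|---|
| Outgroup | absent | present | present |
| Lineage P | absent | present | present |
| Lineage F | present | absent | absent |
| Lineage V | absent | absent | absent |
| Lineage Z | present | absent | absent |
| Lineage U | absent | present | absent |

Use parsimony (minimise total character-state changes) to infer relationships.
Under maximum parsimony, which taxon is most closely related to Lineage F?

Character polarity is set by the outgroup: the derived state is whichever differs from the outgroup's state, so for II, III the derived state is 'absent', and for the remaining characters it is 'present'.
I: derived state 'present' in Lineage F and Lineage Z only — synapomorphy for {Lineage F, Lineage Z}.
II (derived state 'absent') is shared by Lineage F, Lineage V, and Lineage Z — a synapomorphy uniting that clade.
Only Lineage F, Lineage U, Lineage V, and Lineage Z show the derived state 'absent' for III, supporting them as a clade.
Most parsimonious ingroup topology: (Lineage P,(((Lineage F,Lineage Z),Lineage V),Lineage U)).
Lineage F and Lineage Z form a cherry on this tree, so they are sister taxa.

Lineage Z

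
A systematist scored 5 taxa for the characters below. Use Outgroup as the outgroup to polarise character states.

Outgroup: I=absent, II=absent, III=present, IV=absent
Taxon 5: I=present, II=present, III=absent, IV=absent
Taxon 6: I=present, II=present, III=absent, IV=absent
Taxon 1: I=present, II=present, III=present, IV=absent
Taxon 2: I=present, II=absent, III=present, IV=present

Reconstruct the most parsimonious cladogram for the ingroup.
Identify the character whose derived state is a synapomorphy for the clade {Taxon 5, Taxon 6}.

Character polarity is set by the outgroup: the derived state is whichever differs from the outgroup's state, so for III the derived state is 'absent', and for the remaining characters it is 'present'.
All ingroup taxa share the derived state 'present' for I; it defines the ingroup but does not resolve relationships within it.
Only Taxon 1, Taxon 5, and Taxon 6 show the derived state 'present' for II, supporting them as a clade.
III (derived state 'absent') is shared by Taxon 5 and Taxon 6 — a synapomorphy uniting that clade.
IV (derived state 'present') is unique to Taxon 2 (autapomorphy; uninformative for grouping).
Most parsimonious ingroup topology: (Taxon 2,(Taxon 1,(Taxon 5,Taxon 6))).
The clade {Taxon 5, Taxon 6} is supported by III: its derived state 'absent' occurs in exactly those taxa and in no other taxon (including the outgroup).

III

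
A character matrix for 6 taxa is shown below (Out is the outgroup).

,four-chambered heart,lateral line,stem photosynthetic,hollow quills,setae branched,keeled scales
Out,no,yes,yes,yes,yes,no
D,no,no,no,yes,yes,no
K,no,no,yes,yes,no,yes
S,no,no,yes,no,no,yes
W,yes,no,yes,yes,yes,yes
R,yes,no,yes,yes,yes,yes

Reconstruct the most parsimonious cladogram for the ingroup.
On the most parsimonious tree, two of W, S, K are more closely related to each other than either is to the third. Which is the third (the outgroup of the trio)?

W

Character polarity is set by the outgroup: the derived state is whichever differs from the outgroup's state, so for lateral line, stem photosynthetic, hollow quills, setae branched the derived state is 'no', and for the remaining characters it is 'yes'.
four-chambered heart: derived state 'yes' in R and W only — synapomorphy for {R, W}.
All ingroup taxa share the derived state 'no' for lateral line; it defines the ingroup but does not resolve relationships within it.
stem photosynthetic (derived state 'no') is unique to D (autapomorphy; uninformative for grouping).
hollow quills (derived state 'no') is unique to S (autapomorphy; uninformative for grouping).
setae branched (derived state 'no') is shared by K and S — a synapomorphy uniting that clade.
keeled scales (derived state 'yes') is shared by K, R, S, and W — a synapomorphy uniting that clade.
Most parsimonious ingroup topology: (D,((K,S),(W,R))).
S and K share a more recent common ancestor with each other than either does with W, so W is the least closely related of the three.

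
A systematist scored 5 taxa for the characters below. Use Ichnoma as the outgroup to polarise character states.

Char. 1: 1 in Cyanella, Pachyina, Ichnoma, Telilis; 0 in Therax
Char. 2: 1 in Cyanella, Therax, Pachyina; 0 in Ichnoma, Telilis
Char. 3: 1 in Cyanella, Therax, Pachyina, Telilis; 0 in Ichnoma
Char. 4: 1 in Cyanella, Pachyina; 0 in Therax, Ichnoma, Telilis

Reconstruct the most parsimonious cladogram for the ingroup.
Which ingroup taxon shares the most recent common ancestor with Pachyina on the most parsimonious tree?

Cyanella

Character polarity is set by the outgroup: the derived state is whichever differs from the outgroup's state, so for Char. 1 the derived state is '0', and for the remaining characters it is '1'.
Char. 1 (derived state '0') is unique to Therax (autapomorphy; uninformative for grouping).
Char. 2 (derived state '1') is shared by Cyanella, Pachyina, and Therax — a synapomorphy uniting that clade.
All ingroup taxa share the derived state '1' for Char. 3; it defines the ingroup but does not resolve relationships within it.
Only Cyanella and Pachyina show the derived state '1' for Char. 4, supporting them as a clade.
Most parsimonious ingroup topology: (((Pachyina,Cyanella),Therax),Telilis).
Pachyina and Cyanella form a cherry on this tree, so they are sister taxa.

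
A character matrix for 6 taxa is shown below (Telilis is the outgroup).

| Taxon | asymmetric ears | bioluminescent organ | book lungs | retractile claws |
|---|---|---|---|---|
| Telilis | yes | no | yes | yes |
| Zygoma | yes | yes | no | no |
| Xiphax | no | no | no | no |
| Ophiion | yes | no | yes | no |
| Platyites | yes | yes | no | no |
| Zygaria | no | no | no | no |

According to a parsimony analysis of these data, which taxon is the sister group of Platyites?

Zygoma

Character polarity is set by the outgroup: the derived state is whichever differs from the outgroup's state, so for asymmetric ears, book lungs, retractile claws the derived state is 'no', and for the remaining characters it is 'yes'.
asymmetric ears (derived state 'no') is shared by Xiphax and Zygaria — a synapomorphy uniting that clade.
bioluminescent organ: derived state 'yes' in Platyites and Zygoma only — synapomorphy for {Platyites, Zygoma}.
book lungs: derived state 'no' in Platyites, Xiphax, Zygaria, and Zygoma only — synapomorphy for {Platyites, Xiphax, Zygaria, Zygoma}.
All ingroup taxa share the derived state 'no' for retractile claws; it defines the ingroup but does not resolve relationships within it.
Most parsimonious ingroup topology: (((Zygoma,Platyites),(Xiphax,Zygaria)),Ophiion).
Platyites and Zygoma form a cherry on this tree, so they are sister taxa.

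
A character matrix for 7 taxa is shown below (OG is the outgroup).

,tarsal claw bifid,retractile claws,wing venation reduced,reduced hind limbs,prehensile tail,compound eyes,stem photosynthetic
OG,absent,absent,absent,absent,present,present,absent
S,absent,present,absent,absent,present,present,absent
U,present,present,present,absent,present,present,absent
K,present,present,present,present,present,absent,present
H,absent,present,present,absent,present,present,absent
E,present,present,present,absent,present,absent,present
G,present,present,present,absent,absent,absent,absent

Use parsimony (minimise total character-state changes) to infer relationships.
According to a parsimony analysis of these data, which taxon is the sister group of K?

Character polarity is set by the outgroup: the derived state is whichever differs from the outgroup's state, so for prehensile tail, compound eyes the derived state is 'absent', and for the remaining characters it is 'present'.
tarsal claw bifid (derived state 'present') is shared by E, G, K, and U — a synapomorphy uniting that clade.
retractile claws (derived state 'present') is shared by all ingroup taxa — unites the whole ingroup.
Only E, G, H, K, and U show the derived state 'present' for wing venation reduced, supporting them as a clade.
reduced hind limbs: derived state 'present' in K only — an autapomorphy, so it tells us nothing about relationships among taxa.
prehensile tail (derived state 'absent') is unique to G (autapomorphy; uninformative for grouping).
Only E, G, and K show the derived state 'absent' for compound eyes, supporting them as a clade.
stem photosynthetic: derived state 'present' in E and K only — synapomorphy for {E, K}.
Most parsimonious ingroup topology: (S,((U,((K,E),G)),H)).
K and E form a cherry on this tree, so they are sister taxa.

E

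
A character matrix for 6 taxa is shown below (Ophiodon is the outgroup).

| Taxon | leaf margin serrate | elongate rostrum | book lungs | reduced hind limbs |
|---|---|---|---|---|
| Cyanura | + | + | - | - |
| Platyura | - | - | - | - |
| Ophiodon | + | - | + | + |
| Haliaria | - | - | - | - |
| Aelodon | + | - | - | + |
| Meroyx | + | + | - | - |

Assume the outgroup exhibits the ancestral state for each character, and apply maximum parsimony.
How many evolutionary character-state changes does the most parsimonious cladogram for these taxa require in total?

4

Character polarity is set by the outgroup: the derived state is whichever differs from the outgroup's state, so for leaf margin serrate, book lungs, reduced hind limbs the derived state is '-', and for the remaining characters it is '+'.
leaf margin serrate: derived state '-' in Haliaria and Platyura only — synapomorphy for {Haliaria, Platyura}.
elongate rostrum: derived state '+' in Cyanura and Meroyx only — synapomorphy for {Cyanura, Meroyx}.
book lungs (derived state '-') is shared by all ingroup taxa — unites the whole ingroup.
reduced hind limbs (derived state '-') is shared by Cyanura, Haliaria, Meroyx, and Platyura — a synapomorphy uniting that clade.
Most parsimonious ingroup topology: (((Haliaria,Platyura),(Cyanura,Meroyx)),Aelodon).
Changes per character on this tree: leaf margin serrate: 1; elongate rostrum: 1; book lungs: 1; reduced hind limbs: 1.
Total = 4.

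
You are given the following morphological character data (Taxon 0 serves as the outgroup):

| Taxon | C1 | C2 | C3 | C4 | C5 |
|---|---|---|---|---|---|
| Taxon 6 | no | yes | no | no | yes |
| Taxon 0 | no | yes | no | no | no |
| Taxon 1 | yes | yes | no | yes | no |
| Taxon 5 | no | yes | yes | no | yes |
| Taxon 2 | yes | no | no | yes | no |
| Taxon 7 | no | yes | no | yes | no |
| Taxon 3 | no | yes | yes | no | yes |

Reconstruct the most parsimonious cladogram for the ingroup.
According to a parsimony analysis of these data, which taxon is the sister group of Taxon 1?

Character polarity is set by the outgroup: the derived state is whichever differs from the outgroup's state, so for C2 the derived state is 'no', and for the remaining characters it is 'yes'.
C1 (derived state 'yes') is shared by Taxon 1 and Taxon 2 — a synapomorphy uniting that clade.
C2: derived state 'no' in Taxon 2 only — an autapomorphy, so it tells us nothing about relationships among taxa.
C3: derived state 'yes' in Taxon 3 and Taxon 5 only — synapomorphy for {Taxon 3, Taxon 5}.
C4 (derived state 'yes') is shared by Taxon 1, Taxon 2, and Taxon 7 — a synapomorphy uniting that clade.
Only Taxon 3, Taxon 5, and Taxon 6 show the derived state 'yes' for C5, supporting them as a clade.
Most parsimonious ingroup topology: (((Taxon 2,Taxon 1),Taxon 7),((Taxon 3,Taxon 5),Taxon 6)).
Taxon 1 and Taxon 2 form a cherry on this tree, so they are sister taxa.

Taxon 2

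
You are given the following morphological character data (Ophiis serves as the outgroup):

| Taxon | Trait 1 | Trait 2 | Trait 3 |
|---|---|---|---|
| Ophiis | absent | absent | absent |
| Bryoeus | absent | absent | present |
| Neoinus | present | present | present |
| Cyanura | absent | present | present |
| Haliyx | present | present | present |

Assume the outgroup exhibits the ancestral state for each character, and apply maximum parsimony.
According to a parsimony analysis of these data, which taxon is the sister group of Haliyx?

The outgroup has state 'absent' for every character, so 'present' is the derived state throughout.
Trait 1: derived state 'present' in Haliyx and Neoinus only — synapomorphy for {Haliyx, Neoinus}.
Trait 2 (derived state 'present') is shared by Cyanura, Haliyx, and Neoinus — a synapomorphy uniting that clade.
Trait 3 (derived state 'present') is shared by all ingroup taxa — unites the whole ingroup.
Most parsimonious ingroup topology: (Bryoeus,((Neoinus,Haliyx),Cyanura)).
Haliyx and Neoinus form a cherry on this tree, so they are sister taxa.

Neoinus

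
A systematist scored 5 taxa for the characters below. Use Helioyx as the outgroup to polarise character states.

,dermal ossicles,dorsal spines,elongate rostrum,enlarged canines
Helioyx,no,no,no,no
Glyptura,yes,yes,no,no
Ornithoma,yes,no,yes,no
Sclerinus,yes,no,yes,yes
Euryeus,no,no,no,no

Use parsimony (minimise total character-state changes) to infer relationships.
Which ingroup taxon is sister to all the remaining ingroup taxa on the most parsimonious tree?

The outgroup has state 'no' for every character, so 'yes' is the derived state throughout.
Only Glyptura, Ornithoma, and Sclerinus show the derived state 'yes' for dermal ossicles, supporting them as a clade.
dorsal spines: derived state 'yes' in Glyptura only — an autapomorphy, so it tells us nothing about relationships among taxa.
Only Ornithoma and Sclerinus show the derived state 'yes' for elongate rostrum, supporting them as a clade.
enlarged canines: derived state 'yes' in Sclerinus only — an autapomorphy, so it tells us nothing about relationships among taxa.
Most parsimonious ingroup topology: ((Glyptura,(Ornithoma,Sclerinus)),Euryeus).
Euryeus is sister to the clade containing all other ingroup taxa, so it is the earliest-diverging (most basal) ingroup lineage.

Euryeus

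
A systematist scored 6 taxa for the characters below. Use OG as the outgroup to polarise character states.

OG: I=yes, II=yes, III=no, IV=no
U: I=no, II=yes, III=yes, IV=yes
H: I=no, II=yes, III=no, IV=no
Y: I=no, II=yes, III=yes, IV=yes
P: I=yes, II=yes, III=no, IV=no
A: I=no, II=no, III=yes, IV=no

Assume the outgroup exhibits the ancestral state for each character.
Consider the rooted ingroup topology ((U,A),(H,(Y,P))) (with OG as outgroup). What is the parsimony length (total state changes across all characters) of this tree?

7

Map each character onto ((U,A),(H,(Y,P))) (rooted by OG) and count the minimum state changes it requires (Fitch parsimony):
I: 2; II: 1; III: 2; IV: 2.
Total tree length = 7.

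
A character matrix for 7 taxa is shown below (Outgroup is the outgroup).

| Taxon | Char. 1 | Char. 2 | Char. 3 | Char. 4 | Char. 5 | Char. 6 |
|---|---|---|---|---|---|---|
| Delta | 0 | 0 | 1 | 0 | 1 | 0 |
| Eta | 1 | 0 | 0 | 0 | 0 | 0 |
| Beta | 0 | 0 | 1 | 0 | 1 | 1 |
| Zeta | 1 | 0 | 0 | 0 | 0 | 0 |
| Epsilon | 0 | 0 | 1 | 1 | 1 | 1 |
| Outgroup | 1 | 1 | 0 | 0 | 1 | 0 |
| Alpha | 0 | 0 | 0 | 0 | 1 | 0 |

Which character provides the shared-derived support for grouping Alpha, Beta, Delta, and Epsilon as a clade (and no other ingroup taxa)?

Char. 1

Character polarity is set by the outgroup: the derived state is whichever differs from the outgroup's state, so for Char. 1, Char. 2, Char. 5 the derived state is '0', and for the remaining characters it is '1'.
Only Alpha, Beta, Delta, and Epsilon show the derived state '0' for Char. 1, supporting them as a clade.
Char. 2 (derived state '0') is shared by all ingroup taxa — unites the whole ingroup.
Char. 3 (derived state '1') is shared by Beta, Delta, and Epsilon — a synapomorphy uniting that clade.
Char. 4: derived state '1' in Epsilon only — an autapomorphy, so it tells us nothing about relationships among taxa.
Only Eta and Zeta show the derived state '0' for Char. 5, supporting them as a clade.
Char. 6 (derived state '1') is shared by Beta and Epsilon — a synapomorphy uniting that clade.
Most parsimonious ingroup topology: (((Delta,(Beta,Epsilon)),Alpha),(Zeta,Eta)).
The clade {Alpha, Beta, Delta, Epsilon} is supported by Char. 1: its derived state '0' occurs in exactly those taxa and in no other taxon (including the outgroup).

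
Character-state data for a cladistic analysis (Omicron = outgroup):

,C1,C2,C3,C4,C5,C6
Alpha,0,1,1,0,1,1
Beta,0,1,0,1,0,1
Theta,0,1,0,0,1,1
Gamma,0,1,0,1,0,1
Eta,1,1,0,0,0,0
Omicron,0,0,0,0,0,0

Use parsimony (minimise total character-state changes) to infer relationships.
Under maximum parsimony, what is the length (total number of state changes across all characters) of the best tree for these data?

6

The outgroup has state '0' for every character, so '1' is the derived state throughout.
C1: derived state '1' in Eta only — an autapomorphy, so it tells us nothing about relationships among taxa.
All ingroup taxa share the derived state '1' for C2; it defines the ingroup but does not resolve relationships within it.
C3: derived state '1' in Alpha only — an autapomorphy, so it tells us nothing about relationships among taxa.
C4: derived state '1' in Beta and Gamma only — synapomorphy for {Beta, Gamma}.
Only Alpha and Theta show the derived state '1' for C5, supporting them as a clade.
Only Alpha, Beta, Gamma, and Theta show the derived state '1' for C6, supporting them as a clade.
Most parsimonious ingroup topology: (((Gamma,Beta),(Theta,Alpha)),Eta).
Changes per character on this tree: C1: 1; C2: 1; C3: 1; C4: 1; C5: 1; C6: 1.
Total = 6.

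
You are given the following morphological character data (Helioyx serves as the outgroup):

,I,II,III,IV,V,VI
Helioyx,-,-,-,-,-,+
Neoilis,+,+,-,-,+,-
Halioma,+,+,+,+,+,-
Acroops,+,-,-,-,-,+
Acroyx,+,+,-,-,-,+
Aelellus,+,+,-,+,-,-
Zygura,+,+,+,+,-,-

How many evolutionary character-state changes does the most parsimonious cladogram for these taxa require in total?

Character polarity is set by the outgroup: the derived state is whichever differs from the outgroup's state, so for VI the derived state is '-', and for the remaining characters it is '+'.
I (derived state '+') is shared by all ingroup taxa — unites the whole ingroup.
II (derived state '+') is shared by Acroyx, Aelellus, Halioma, Neoilis, and Zygura — a synapomorphy uniting that clade.
III (derived state '+') is shared by Halioma and Zygura — a synapomorphy uniting that clade.
IV: derived state '+' in Aelellus, Halioma, and Zygura only — synapomorphy for {Aelellus, Halioma, Zygura}.
V (state '+') occurs in Halioma and Neoilis but conflicts with the nesting implied by the other characters — most parsimoniously interpreted as homoplasy.
VI: derived state '-' in Aelellus, Halioma, Neoilis, and Zygura only — synapomorphy for {Aelellus, Halioma, Neoilis, Zygura}.
Most parsimonious ingroup topology: (((Neoilis,((Halioma,Zygura),Aelellus)),Acroyx),Acroops).
Changes per character on this tree: I: 1; II: 1; III: 1; IV: 1; V: 2; VI: 1.
Total = 7.

7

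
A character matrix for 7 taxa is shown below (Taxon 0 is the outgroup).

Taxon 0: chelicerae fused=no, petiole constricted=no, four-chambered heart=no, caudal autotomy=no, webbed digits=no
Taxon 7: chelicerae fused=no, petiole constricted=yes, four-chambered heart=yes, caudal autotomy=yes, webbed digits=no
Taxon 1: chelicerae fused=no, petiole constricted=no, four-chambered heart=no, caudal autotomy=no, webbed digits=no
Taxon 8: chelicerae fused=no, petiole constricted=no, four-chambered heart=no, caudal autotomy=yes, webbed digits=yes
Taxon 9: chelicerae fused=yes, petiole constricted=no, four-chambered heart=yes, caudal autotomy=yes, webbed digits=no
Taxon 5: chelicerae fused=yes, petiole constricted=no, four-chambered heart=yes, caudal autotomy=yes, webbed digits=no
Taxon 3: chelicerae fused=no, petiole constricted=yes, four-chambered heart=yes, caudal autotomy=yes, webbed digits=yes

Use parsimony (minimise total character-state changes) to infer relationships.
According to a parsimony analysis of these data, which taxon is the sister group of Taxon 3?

The outgroup has state 'no' for every character, so 'yes' is the derived state throughout.
chelicerae fused: derived state 'yes' in Taxon 5 and Taxon 9 only — synapomorphy for {Taxon 5, Taxon 9}.
Only Taxon 3 and Taxon 7 show the derived state 'yes' for petiole constricted, supporting them as a clade.
four-chambered heart (derived state 'yes') is shared by Taxon 3, Taxon 5, Taxon 7, and Taxon 9 — a synapomorphy uniting that clade.
caudal autotomy: derived state 'yes' in Taxon 3, Taxon 5, Taxon 7, Taxon 8, and Taxon 9 only — synapomorphy for {Taxon 3, Taxon 5, Taxon 7, Taxon 8, Taxon 9}.
webbed digits (state 'yes') occurs in Taxon 3 and Taxon 8 but conflicts with the nesting implied by the other characters — most parsimoniously interpreted as homoplasy.
Most parsimonious ingroup topology: ((((Taxon 7,Taxon 3),(Taxon 9,Taxon 5)),Taxon 8),Taxon 1).
Taxon 3 and Taxon 7 form a cherry on this tree, so they are sister taxa.

Taxon 7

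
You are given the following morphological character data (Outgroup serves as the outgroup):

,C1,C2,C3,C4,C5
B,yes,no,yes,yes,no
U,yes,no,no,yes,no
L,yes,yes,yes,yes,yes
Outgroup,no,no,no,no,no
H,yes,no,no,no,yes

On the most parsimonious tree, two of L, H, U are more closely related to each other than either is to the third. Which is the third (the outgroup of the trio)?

The outgroup has state 'no' for every character, so 'yes' is the derived state throughout.
C1 (derived state 'yes') is shared by all ingroup taxa — unites the whole ingroup.
C2: derived state 'yes' in L only — an autapomorphy, so it tells us nothing about relationships among taxa.
Only B and L show the derived state 'yes' for C3, supporting them as a clade.
C4 (derived state 'yes') is shared by B, L, and U — a synapomorphy uniting that clade.
C5 groups H and L, which is incompatible with the clades supported by the remaining characters; treating it as convergent (homoplasy) costs fewer steps than any alternative tree.
Most parsimonious ingroup topology: (((B,L),U),H).
U and L share a more recent common ancestor with each other than either does with H, so H is the least closely related of the three.

H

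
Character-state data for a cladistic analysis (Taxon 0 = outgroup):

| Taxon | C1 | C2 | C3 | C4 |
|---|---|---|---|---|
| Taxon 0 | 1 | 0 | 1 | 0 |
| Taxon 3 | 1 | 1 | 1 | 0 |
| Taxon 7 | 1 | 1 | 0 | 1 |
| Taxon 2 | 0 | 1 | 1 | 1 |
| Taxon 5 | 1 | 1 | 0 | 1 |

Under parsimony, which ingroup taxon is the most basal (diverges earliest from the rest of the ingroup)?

Taxon 3

Character polarity is set by the outgroup: the derived state is whichever differs from the outgroup's state, so for C1, C3 the derived state is '0', and for the remaining characters it is '1'.
C1: derived state '0' in Taxon 2 only — an autapomorphy, so it tells us nothing about relationships among taxa.
All ingroup taxa share the derived state '1' for C2; it defines the ingroup but does not resolve relationships within it.
C3 (derived state '0') is shared by Taxon 5 and Taxon 7 — a synapomorphy uniting that clade.
C4 (derived state '1') is shared by Taxon 2, Taxon 5, and Taxon 7 — a synapomorphy uniting that clade.
Most parsimonious ingroup topology: (Taxon 3,((Taxon 7,Taxon 5),Taxon 2)).
Taxon 3 is sister to the clade containing all other ingroup taxa, so it is the earliest-diverging (most basal) ingroup lineage.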